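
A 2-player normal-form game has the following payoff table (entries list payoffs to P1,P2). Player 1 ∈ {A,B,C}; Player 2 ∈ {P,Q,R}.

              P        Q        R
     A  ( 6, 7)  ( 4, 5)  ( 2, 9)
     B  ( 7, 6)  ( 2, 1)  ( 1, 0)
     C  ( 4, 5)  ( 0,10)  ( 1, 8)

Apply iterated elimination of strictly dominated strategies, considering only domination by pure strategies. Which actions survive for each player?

P1 drop C (A beats it: P:6>4 Q:4>0 R:2>1)
P2 drop Q (P beats it: A:7>5 B:6>1)
P1→{A,B} P2→{P,R}

IESDS → P1:{A,B} P2:{P,R}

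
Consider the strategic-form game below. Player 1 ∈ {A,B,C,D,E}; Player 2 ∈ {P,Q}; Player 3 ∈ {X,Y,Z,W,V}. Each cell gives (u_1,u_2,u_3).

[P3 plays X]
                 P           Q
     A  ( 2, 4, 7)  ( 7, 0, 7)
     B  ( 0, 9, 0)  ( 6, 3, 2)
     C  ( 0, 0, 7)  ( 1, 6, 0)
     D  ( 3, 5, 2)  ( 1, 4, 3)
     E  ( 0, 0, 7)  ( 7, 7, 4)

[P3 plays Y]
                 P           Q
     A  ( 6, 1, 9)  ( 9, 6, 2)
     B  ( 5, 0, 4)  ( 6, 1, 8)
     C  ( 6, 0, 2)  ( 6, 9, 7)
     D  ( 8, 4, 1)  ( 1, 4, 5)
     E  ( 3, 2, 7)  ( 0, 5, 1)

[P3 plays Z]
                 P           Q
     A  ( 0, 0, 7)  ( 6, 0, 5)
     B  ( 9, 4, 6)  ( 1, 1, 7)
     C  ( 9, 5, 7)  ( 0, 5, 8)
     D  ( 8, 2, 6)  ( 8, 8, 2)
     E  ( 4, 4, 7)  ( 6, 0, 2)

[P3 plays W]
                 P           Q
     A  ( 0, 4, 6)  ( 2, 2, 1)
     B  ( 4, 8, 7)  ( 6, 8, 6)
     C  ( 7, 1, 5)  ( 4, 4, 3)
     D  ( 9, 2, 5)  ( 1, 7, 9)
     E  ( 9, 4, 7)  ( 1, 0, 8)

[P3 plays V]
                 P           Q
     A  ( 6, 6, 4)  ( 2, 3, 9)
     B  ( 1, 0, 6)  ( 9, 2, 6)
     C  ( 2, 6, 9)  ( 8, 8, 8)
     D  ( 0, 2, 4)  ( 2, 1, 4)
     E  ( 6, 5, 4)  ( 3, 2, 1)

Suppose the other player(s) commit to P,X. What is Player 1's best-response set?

P1 best: {D}

u_1(A vs P,X) = 2
u_1(B vs P,X) = 0
u_1(C vs P,X) = 0
u_1(D vs P,X) = 3
u_1(E vs P,X) = 0
max payoff 3 at {D}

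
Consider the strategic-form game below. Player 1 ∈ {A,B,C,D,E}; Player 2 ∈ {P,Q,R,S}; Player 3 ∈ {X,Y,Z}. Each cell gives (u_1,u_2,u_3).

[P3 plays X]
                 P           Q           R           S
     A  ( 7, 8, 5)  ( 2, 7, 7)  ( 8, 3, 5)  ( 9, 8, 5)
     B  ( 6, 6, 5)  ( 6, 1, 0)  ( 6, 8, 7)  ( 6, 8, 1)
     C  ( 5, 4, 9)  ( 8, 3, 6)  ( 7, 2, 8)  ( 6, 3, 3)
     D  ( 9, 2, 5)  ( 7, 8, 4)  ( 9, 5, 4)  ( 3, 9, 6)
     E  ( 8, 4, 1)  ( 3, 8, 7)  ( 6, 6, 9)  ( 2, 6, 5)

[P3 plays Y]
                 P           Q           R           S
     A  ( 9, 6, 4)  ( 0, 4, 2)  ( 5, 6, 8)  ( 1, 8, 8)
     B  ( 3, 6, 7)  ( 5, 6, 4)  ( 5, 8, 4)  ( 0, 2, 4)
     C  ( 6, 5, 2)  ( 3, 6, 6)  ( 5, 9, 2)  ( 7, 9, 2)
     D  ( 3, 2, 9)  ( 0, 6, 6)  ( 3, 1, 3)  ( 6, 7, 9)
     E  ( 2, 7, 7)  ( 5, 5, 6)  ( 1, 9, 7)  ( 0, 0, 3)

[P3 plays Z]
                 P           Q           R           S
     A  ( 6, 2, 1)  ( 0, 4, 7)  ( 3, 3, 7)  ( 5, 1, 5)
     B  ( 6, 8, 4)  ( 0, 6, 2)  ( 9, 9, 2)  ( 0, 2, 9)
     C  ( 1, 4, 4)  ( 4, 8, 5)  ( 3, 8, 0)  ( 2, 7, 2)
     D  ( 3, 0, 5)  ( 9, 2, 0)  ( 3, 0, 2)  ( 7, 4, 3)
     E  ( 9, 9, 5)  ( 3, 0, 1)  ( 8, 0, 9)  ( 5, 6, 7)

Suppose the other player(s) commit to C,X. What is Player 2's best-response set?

argmax u_2 = {P}

u_2(P vs C,X) = 4
u_2(Q vs C,X) = 3
u_2(R vs C,X) = 2
u_2(S vs C,X) = 3
max payoff 4 at {P}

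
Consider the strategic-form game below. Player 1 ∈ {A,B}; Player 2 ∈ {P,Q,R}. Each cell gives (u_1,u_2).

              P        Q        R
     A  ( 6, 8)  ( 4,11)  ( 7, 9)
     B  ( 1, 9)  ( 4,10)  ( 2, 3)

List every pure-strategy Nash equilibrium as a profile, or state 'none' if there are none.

PSNE = {(A,Q), (B,Q)}

(A,P): not NE [P2→Q gives 11>8]
(A,Q): NE
(A,R): not NE [P2→Q gives 11>9]
(B,P): not NE [P1→A gives 6>1; P2→Q gives 10>9]
(B,Q): NE
(B,R): not NE [P1→A gives 7>2; P2→Q gives 10>3]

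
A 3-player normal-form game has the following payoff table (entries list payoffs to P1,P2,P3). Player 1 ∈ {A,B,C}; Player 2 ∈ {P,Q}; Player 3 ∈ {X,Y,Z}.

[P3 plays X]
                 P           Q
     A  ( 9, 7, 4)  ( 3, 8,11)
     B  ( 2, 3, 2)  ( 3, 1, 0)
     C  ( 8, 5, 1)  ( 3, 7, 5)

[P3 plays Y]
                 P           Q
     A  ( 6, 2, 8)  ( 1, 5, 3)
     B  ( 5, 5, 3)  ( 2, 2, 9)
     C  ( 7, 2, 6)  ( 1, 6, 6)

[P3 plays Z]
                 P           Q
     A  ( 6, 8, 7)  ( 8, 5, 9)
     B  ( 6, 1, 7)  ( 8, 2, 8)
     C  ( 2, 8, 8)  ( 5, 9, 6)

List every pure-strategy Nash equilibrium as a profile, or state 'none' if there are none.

PSNE = {(A,Q,X)}

(A,P,X): not NE [P2→Q gives 8>7; P3→Y gives 8>4]
(A,P,Y): not NE [P1→C gives 7>6; P2→Q gives 5>2]
(A,P,Z): not NE [P3→Y gives 8>7]
(A,Q,X): NE
(A,Q,Y): not NE [P1→B gives 2>1; P3→X gives 11>3]
(A,Q,Z): not NE [P2→P gives 8>5; P3→X gives 11>9]
(B,P,X): not NE [P1→A gives 9>2; P3→Z gives 7>2]
(B,P,Y): not NE [P1→C gives 7>5; P3→Z gives 7>3]
(B,P,Z): not NE [P2→Q gives 2>1]
(B,Q,X): not NE [P2→P gives 3>1; P3→Y gives 9>0]
(B,Q,Y): not NE [P2→P gives 5>2]
(B,Q,Z): not NE [P3→Y gives 9>8]
(C,P,X): not NE [P1→A gives 9>8; P2→Q gives 7>5; P3→Z gives 8>1]
(C,P,Y): not NE [P2→Q gives 6>2; P3→Z gives 8>6]
(C,P,Z): not NE [P1→B gives 6>2; P2→Q gives 9>8]
(C,Q,X): not NE [P3→Z gives 6>5]
(C,Q,Y): not NE [P1→B gives 2>1]
(C,Q,Z): not NE [P1→B gives 8>5]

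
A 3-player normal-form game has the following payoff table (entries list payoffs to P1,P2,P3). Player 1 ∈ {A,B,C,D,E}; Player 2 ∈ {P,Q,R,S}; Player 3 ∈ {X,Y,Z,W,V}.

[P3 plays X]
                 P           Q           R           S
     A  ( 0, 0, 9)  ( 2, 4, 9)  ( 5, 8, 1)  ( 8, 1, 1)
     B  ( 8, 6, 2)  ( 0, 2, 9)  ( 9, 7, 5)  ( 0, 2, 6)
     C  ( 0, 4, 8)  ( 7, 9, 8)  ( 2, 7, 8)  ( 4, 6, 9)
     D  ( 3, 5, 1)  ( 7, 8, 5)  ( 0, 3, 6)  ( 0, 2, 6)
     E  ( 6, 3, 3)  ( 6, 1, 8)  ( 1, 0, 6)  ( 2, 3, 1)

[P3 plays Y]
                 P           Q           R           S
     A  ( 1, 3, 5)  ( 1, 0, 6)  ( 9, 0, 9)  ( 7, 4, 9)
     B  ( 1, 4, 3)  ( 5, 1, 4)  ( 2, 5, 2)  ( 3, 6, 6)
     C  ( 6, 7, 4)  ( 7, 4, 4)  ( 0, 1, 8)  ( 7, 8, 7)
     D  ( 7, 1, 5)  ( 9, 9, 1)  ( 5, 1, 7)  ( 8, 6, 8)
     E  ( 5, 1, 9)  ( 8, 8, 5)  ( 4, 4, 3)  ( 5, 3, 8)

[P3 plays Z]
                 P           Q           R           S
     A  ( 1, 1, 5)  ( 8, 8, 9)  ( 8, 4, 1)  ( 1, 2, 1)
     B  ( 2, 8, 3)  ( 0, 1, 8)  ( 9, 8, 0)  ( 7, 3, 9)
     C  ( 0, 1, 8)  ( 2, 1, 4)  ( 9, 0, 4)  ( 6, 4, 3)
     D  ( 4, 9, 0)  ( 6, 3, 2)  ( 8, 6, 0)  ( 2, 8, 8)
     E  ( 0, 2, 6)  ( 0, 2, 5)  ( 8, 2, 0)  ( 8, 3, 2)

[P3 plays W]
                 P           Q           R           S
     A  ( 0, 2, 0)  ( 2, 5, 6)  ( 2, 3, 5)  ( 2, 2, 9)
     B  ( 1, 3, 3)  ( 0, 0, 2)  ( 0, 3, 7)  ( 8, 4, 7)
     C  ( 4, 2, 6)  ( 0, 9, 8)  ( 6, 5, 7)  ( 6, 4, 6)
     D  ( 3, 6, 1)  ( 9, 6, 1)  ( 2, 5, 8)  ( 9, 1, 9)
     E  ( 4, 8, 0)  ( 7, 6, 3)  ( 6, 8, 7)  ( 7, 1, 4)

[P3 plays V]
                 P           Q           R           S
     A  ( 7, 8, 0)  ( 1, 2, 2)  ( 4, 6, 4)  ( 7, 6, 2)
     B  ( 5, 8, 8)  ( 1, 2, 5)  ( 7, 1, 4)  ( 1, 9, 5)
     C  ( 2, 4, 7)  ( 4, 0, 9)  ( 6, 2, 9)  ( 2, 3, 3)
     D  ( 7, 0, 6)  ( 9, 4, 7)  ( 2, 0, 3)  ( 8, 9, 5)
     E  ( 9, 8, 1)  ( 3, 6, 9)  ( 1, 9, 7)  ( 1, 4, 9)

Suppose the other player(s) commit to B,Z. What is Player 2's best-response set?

argmax u_2 = {P,R}

u_2(P vs B,Z) = 8
u_2(Q vs B,Z) = 1
u_2(R vs B,Z) = 8
u_2(S vs B,Z) = 3
max payoff 8 at {P,R}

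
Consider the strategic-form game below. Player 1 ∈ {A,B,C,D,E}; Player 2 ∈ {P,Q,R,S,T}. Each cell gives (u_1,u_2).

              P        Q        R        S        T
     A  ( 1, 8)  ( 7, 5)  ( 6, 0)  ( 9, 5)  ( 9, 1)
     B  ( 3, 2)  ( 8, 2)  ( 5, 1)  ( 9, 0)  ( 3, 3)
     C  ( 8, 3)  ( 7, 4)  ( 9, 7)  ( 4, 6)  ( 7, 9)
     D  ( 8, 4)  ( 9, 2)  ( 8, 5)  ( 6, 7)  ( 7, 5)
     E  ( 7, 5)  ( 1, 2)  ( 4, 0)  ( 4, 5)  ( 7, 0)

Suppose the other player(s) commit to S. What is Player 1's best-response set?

argmax u_1 = {A,B}

u_1(A vs S) = 9
u_1(B vs S) = 9
u_1(C vs S) = 4
u_1(D vs S) = 6
u_1(E vs S) = 4
max payoff 9 at {A,B}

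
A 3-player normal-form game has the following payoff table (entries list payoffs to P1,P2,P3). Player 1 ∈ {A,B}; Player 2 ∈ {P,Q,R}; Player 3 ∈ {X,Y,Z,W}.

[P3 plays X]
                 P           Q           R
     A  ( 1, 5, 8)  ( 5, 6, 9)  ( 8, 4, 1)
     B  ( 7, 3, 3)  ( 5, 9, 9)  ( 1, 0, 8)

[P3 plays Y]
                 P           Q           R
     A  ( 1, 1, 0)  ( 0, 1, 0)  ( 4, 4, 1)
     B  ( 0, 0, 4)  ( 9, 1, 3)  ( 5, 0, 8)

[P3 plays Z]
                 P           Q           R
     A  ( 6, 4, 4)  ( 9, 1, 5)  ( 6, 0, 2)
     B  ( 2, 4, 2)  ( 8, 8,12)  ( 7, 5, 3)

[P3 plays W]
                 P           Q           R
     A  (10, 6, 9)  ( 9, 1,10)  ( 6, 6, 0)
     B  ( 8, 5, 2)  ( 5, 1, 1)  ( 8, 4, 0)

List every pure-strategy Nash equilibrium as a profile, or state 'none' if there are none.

(A,P,X): not NE [P1→B gives 7>1; P2→Q gives 6>5; P3→W gives 9>8]
(A,P,Y): not NE [P2→R gives 4>1; P3→W gives 9>0]
(A,P,Z): not NE [P3→W gives 9>4]
(A,P,W): NE
(A,Q,X): not NE [P3→W gives 10>9]
(A,Q,Y): not NE [P1→B gives 9>0; P2→R gives 4>1; P3→W gives 10>0]
(A,Q,Z): not NE [P2→P gives 4>1; P3→W gives 10>5]
(A,Q,W): not NE [P2→R gives 6>1]
(A,R,X): not NE [P2→Q gives 6>4; P3→Z gives 2>1]
(A,R,Y): not NE [P1→B gives 5>4; P3→Z gives 2>1]
(A,R,Z): not NE [P1→B gives 7>6; P2→P gives 4>0]
(A,R,W): not NE [P1→B gives 8>6; P3→Z gives 2>0]
(B,P,X): not NE [P2→Q gives 9>3; P3→Y gives 4>3]
(B,P,Y): not NE [P1→A gives 1>0; P2→Q gives 1>0]
(B,P,Z): not NE [P1→A gives 6>2; P2→Q gives 8>4; P3→Y gives 4>2]
(B,P,W): not NE [P1→A gives 10>8; P3→Y gives 4>2]
(B,Q,X): not NE [P3→Z gives 12>9]
(B,Q,Y): not NE [P3→Z gives 12>3]
(B,Q,Z): not NE [P1→A gives 9>8]
(B,Q,W): not NE [P1→A gives 9>5; P2→P gives 5>1; P3→Z gives 12>1]
(B,R,X): not NE [P1→A gives 8>1; P2→Q gives 9>0]
(B,R,Y): not NE [P2→Q gives 1>0]
(B,R,Z): not NE [P2→Q gives 8>5; P3→Y gives 8>3]
(B,R,W): not NE [P2→P gives 5>4; P3→Y gives 8>0]

Nash profiles: (A,P,W)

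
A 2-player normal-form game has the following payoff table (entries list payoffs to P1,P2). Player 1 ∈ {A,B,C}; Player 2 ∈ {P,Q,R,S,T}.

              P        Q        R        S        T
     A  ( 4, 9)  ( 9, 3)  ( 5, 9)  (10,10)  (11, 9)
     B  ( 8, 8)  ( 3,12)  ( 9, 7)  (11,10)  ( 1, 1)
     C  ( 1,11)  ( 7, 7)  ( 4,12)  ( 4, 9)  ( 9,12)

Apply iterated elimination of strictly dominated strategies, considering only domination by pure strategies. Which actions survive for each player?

Remaining: P1:{A,B} P2:{Q,S}

P1 drop C (A beats it: P:4>1 Q:9>7 R:5>4 S:10>4 T:11>9)
P2 drop P (S beats it: A:10>9 B:10>8)
P2 drop R (S beats it: A:10>9 B:10>7)
P2 drop T (S beats it: A:10>9 B:10>1)
P1→{A,B} P2→{Q,S}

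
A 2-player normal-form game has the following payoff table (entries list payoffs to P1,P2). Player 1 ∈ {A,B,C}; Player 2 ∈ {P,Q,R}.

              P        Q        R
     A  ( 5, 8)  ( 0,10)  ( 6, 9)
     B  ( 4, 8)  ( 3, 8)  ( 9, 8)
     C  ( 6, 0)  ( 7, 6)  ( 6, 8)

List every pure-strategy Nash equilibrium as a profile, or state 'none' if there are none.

NE set: (B,R)

(A,P): not NE [P1→C gives 6>5; P2→Q gives 10>8]
(A,Q): not NE [P1→C gives 7>0]
(A,R): not NE [P1→B gives 9>6; P2→Q gives 10>9]
(B,P): not NE [P1→C gives 6>4]
(B,Q): not NE [P1→C gives 7>3]
(B,R): NE
(C,P): not NE [P2→R gives 8>0]
(C,Q): not NE [P2→R gives 8>6]
(C,R): not NE [P1→B gives 9>6]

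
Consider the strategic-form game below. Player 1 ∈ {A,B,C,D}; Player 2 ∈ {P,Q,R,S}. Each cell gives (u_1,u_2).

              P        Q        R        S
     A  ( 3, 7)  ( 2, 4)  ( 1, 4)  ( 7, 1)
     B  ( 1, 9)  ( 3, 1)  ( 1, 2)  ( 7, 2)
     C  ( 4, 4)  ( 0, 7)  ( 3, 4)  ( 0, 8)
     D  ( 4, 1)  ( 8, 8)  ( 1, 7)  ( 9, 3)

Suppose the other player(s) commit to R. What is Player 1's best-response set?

u_1(A vs R) = 1
u_1(B vs R) = 1
u_1(C vs R) = 3
u_1(D vs R) = 1
max payoff 3 at {C}

argmax u_1 = {C}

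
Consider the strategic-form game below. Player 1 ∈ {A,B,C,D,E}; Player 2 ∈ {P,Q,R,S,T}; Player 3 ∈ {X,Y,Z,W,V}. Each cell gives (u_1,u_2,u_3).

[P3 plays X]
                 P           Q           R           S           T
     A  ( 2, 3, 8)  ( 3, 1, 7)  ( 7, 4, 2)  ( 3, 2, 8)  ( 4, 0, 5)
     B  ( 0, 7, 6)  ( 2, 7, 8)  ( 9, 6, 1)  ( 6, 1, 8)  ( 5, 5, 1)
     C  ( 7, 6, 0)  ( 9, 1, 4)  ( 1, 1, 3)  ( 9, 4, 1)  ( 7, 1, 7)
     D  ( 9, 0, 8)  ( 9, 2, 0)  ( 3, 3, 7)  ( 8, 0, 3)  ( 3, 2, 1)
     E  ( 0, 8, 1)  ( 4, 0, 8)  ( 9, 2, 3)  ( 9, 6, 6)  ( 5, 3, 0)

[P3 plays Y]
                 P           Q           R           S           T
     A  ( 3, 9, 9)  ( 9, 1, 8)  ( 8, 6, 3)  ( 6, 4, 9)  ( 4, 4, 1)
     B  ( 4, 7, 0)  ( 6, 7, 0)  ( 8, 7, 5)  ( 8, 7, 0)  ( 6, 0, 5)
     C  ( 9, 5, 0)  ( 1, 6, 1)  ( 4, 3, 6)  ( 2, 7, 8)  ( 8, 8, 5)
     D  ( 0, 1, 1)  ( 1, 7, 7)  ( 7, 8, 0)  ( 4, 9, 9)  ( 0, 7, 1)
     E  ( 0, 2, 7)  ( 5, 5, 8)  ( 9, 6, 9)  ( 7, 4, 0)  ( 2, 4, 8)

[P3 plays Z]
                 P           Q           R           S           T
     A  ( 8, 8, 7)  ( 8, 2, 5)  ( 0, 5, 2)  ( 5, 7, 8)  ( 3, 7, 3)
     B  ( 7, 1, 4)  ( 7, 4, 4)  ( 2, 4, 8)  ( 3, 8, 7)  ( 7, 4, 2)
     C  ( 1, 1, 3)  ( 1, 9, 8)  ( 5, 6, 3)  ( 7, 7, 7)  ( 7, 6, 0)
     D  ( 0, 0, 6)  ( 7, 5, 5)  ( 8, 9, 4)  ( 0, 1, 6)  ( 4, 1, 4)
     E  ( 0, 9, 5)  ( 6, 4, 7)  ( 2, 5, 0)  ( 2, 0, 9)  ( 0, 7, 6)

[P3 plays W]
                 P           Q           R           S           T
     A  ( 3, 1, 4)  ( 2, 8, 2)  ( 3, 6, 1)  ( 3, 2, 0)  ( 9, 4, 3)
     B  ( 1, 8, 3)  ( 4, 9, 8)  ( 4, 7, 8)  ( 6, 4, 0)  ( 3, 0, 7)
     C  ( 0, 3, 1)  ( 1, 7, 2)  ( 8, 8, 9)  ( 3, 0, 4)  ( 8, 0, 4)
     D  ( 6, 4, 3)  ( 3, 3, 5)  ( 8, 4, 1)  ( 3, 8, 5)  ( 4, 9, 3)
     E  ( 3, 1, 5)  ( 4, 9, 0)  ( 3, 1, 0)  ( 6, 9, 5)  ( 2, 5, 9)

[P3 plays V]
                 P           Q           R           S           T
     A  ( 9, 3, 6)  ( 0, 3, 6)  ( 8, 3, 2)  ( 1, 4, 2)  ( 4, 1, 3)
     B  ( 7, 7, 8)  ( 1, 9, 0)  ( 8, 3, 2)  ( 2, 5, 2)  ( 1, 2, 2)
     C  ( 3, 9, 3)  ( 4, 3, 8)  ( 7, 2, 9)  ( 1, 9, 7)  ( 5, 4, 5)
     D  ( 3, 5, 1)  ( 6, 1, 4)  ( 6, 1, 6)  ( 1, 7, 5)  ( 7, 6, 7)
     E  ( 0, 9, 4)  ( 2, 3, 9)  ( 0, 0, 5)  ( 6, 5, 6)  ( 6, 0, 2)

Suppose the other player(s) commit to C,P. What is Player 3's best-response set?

P3 best: {Z,V}

u_3(X vs C,P) = 0
u_3(Y vs C,P) = 0
u_3(Z vs C,P) = 3
u_3(W vs C,P) = 1
u_3(V vs C,P) = 3
max payoff 3 at {Z,V}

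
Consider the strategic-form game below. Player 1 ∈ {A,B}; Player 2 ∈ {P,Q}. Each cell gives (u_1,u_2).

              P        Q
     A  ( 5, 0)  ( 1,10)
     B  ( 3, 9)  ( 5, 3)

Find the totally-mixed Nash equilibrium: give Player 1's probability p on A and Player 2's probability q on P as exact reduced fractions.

P1 indiff ⇒ q·5+(1-q)·1 = q·3+(1-q)·5 ⇒ q(2) = (1-q)(4) ⇒ q = 2/3
P2 indiff ⇒ p·0+(1-p)·9 = p·10+(1-p)·3 ⇒ p(-10) = (1-p)(-6) ⇒ p = 3/8

(p,q) = (3/8, 2/3)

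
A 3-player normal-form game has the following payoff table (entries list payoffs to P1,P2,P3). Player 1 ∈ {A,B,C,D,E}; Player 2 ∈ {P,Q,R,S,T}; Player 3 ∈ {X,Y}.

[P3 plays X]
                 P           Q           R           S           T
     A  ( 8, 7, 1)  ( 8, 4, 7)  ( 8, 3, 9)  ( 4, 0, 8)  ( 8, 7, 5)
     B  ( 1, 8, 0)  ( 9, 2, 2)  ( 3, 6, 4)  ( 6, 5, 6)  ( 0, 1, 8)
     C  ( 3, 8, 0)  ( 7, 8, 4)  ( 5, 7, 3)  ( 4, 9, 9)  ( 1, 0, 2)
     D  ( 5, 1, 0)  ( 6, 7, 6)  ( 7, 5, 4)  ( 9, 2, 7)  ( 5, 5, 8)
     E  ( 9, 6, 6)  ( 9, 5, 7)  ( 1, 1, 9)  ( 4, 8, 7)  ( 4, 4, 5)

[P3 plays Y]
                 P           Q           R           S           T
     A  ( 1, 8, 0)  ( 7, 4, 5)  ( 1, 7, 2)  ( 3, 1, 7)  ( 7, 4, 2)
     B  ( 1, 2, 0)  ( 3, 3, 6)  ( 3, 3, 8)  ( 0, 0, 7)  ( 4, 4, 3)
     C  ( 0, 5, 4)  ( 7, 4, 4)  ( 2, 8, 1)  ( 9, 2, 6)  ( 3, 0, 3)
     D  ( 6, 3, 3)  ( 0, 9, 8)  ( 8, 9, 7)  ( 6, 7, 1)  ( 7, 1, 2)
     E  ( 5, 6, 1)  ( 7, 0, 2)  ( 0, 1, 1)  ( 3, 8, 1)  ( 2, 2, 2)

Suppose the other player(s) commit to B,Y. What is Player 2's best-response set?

P2 best: {T}

u_2(P vs B,Y) = 2
u_2(Q vs B,Y) = 3
u_2(R vs B,Y) = 3
u_2(S vs B,Y) = 0
u_2(T vs B,Y) = 4
max payoff 4 at {T}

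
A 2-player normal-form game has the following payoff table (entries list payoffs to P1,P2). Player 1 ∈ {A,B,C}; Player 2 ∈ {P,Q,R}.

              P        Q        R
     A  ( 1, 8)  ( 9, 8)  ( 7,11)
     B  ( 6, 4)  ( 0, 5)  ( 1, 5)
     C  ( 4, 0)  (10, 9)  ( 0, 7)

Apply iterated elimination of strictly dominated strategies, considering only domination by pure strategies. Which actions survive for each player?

P2 drop P (R beats it: A:11>8 B:5>4 C:7>0)
P1 drop B (A beats it: Q:9>0 R:7>1)
P1→{A,C} P2→{Q,R}

Remaining: P1:{A,C} P2:{Q,R}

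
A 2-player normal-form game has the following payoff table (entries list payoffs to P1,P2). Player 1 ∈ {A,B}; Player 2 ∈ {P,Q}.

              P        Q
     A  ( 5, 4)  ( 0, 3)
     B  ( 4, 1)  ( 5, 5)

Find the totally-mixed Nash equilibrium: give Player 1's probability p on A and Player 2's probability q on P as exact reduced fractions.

P1 indiff ⇒ q·5+(1-q)·0 = q·4+(1-q)·5 ⇒ q(1) = (1-q)(5) ⇒ q = 5/6
P2 indiff ⇒ p·4+(1-p)·1 = p·3+(1-p)·5 ⇒ p(1) = (1-p)(4) ⇒ p = 4/5

(p,q) = (4/5, 5/6)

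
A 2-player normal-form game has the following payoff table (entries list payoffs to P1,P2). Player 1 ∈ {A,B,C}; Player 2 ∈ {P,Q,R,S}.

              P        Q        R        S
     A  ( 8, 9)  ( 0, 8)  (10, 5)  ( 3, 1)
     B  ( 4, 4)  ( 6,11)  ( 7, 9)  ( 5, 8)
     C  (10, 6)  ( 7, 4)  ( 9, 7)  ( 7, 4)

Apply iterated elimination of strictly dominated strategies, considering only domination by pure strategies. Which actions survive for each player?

P1 drop B (C beats it: P:10>4 Q:7>6 R:9>7 S:7>5)
P2 drop Q (P beats it: A:9>8 C:6>4)
P2 drop S (P beats it: A:9>1 C:6>4)
P1→{A,C} P2→{P,R}

Survivors P1:{A,C} P2:{P,R}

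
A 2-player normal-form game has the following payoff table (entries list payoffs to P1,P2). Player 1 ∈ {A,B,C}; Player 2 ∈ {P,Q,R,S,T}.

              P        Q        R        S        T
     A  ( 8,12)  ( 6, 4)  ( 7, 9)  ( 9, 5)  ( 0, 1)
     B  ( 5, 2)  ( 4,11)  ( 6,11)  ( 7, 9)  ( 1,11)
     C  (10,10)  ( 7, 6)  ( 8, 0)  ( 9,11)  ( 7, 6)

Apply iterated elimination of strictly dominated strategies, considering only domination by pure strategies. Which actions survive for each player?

P1 drop B (C beats it: P:10>5 Q:7>4 R:8>6 S:9>7 T:7>1)
P2 drop Q (P beats it: A:12>4 C:10>6)
P2 drop R (P beats it: A:12>9 C:10>0)
P2 drop T (P beats it: A:12>1 C:10>6)
P1→{A,C} P2→{P,S}

Survivors P1:{A,C} P2:{P,S}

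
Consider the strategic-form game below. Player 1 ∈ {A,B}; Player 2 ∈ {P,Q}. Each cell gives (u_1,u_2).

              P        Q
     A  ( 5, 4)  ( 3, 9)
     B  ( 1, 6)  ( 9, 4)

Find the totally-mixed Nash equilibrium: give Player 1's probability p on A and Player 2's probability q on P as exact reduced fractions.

P1 indiff ⇒ q·5+(1-q)·3 = q·1+(1-q)·9 ⇒ q(4) = (1-q)(6) ⇒ q = 3/5
P2 indiff ⇒ p·4+(1-p)·6 = p·9+(1-p)·4 ⇒ p(-5) = (1-p)(-2) ⇒ p = 2/7

p=2/7, q=3/5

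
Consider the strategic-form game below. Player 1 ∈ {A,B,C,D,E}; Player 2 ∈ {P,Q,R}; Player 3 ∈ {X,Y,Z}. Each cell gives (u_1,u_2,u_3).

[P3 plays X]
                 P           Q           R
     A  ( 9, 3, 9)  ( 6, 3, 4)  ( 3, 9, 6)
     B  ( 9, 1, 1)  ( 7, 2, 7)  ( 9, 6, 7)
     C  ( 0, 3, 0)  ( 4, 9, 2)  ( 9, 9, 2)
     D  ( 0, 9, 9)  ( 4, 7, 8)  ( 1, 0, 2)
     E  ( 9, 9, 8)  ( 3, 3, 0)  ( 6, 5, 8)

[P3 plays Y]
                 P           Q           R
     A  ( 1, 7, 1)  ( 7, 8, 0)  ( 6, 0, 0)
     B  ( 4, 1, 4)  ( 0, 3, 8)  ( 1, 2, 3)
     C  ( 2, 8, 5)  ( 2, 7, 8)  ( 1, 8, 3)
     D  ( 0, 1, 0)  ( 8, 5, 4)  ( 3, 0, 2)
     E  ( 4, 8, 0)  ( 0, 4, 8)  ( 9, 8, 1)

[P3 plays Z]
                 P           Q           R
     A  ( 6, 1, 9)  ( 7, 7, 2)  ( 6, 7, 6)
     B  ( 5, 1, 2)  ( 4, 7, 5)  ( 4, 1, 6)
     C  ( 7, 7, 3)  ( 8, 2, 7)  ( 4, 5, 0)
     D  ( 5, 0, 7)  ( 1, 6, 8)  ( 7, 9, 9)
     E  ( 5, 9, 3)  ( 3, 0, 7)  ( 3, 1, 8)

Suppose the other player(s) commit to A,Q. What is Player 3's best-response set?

argmax u_3 = {X}

u_3(X vs A,Q) = 4
u_3(Y vs A,Q) = 0
u_3(Z vs A,Q) = 2
max payoff 4 at {X}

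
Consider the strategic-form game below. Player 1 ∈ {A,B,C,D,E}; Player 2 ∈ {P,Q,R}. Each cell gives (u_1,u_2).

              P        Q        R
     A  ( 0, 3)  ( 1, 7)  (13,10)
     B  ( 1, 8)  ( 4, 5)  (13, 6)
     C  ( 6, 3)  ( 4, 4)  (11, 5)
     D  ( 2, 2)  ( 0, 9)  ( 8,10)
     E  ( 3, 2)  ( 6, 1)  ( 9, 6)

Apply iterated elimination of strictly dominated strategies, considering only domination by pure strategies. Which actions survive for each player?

Remaining: P1:{A,B,C} P2:{P,R}

P1 drop D (C beats it: P:6>2 Q:4>0 R:11>8)
P2 drop Q (R beats it: A:10>7 B:6>5 C:5>4 E:6>1)
P1 drop E (C beats it: P:6>3 R:11>9)
P1→{A,B,C} P2→{P,R}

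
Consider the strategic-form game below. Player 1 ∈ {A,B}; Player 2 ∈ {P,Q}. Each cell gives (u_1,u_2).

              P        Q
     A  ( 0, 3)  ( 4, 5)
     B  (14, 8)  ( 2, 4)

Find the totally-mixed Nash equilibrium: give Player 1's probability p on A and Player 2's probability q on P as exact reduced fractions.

(p,q) = (2/3, 1/8)

P1 indiff ⇒ q·0+(1-q)·4 = q·14+(1-q)·2 ⇒ q(-14) = (1-q)(-2) ⇒ q = 1/8
P2 indiff ⇒ p·3+(1-p)·8 = p·5+(1-p)·4 ⇒ p(-2) = (1-p)(-4) ⇒ p = 2/3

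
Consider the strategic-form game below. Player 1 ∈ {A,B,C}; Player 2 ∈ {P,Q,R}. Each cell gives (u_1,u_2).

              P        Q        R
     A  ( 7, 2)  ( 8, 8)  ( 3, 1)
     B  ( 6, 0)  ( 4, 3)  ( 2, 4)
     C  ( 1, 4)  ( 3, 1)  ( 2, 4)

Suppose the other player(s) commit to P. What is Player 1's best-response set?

argmax u_1 = {A}

u_1(A vs P) = 7
u_1(B vs P) = 6
u_1(C vs P) = 1
max payoff 7 at {A}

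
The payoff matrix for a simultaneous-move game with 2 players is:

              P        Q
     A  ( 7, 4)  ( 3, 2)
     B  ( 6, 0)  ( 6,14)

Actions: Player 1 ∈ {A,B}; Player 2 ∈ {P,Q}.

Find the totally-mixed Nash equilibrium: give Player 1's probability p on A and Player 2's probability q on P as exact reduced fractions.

p=7/8, q=3/4

P1 indiff ⇒ q·7+(1-q)·3 = q·6+(1-q)·6 ⇒ q(1) = (1-q)(3) ⇒ q = 3/4
P2 indiff ⇒ p·4+(1-p)·0 = p·2+(1-p)·14 ⇒ p(2) = (1-p)(14) ⇒ p = 7/8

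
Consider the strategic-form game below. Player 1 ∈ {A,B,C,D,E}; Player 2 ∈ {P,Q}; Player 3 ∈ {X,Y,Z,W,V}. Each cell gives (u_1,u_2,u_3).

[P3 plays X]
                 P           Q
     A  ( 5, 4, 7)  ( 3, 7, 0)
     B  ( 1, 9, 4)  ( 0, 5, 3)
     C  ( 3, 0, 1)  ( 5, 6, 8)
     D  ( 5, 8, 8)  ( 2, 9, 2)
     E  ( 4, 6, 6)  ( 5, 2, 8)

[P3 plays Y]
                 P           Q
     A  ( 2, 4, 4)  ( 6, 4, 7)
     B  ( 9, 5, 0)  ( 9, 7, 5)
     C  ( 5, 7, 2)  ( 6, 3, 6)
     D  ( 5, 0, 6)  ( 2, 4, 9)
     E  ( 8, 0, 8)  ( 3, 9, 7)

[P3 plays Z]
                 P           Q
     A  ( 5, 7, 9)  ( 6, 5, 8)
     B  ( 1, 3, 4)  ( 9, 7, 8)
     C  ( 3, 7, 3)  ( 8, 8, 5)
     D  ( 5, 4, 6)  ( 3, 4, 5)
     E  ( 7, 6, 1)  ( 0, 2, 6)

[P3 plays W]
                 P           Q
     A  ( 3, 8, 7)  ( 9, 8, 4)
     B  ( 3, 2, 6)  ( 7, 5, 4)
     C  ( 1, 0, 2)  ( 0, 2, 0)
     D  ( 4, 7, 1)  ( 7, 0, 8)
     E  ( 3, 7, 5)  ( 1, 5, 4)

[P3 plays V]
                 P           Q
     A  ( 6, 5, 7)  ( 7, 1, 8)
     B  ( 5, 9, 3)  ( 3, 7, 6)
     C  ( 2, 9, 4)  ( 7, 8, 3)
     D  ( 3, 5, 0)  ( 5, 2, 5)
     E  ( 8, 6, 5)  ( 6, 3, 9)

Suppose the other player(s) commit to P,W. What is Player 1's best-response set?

u_1(A vs P,W) = 3
u_1(B vs P,W) = 3
u_1(C vs P,W) = 1
u_1(D vs P,W) = 4
u_1(E vs P,W) = 3
max payoff 4 at {D}

BR_1 = {D}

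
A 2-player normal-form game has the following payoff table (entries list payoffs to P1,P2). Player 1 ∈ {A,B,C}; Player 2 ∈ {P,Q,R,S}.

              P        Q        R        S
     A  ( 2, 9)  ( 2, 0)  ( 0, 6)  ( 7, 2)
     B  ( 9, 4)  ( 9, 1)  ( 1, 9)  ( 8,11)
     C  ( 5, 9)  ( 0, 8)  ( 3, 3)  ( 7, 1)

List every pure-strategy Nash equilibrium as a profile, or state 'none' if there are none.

PSNE = {(B,S)}

(A,P): not NE [P1→B gives 9>2]
(A,Q): not NE [P1→B gives 9>2; P2→P gives 9>0]
(A,R): not NE [P1→C gives 3>0; P2→P gives 9>6]
(A,S): not NE [P1→B gives 8>7; P2→P gives 9>2]
(B,P): not NE [P2→S gives 11>4]
(B,Q): not NE [P2→S gives 11>1]
(B,R): not NE [P1→C gives 3>1; P2→S gives 11>9]
(B,S): NE
(C,P): not NE [P1→B gives 9>5]
(C,Q): not NE [P1→B gives 9>0; P2→P gives 9>8]
(C,R): not NE [P2→P gives 9>3]
(C,S): not NE [P1→B gives 8>7; P2→P gives 9>1]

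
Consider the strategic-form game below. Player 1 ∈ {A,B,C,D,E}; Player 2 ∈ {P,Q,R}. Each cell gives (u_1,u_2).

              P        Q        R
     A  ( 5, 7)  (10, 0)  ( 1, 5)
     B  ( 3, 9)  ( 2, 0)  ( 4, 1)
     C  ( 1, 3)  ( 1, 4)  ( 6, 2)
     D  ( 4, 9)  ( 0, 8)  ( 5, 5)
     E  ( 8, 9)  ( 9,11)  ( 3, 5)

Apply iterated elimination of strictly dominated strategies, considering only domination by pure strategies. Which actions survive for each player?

P2 drop R (P beats it: A:7>5 B:9>1 C:3>2 D:9>5 E:9>5)
P1 drop B (A beats it: P:5>3 Q:10>2)
P1 drop C (A beats it: P:5>1 Q:10>1)
P1 drop D (A beats it: P:5>4 Q:10>0)
P1→{A,E} P2→{P,Q}

Survivors P1:{A,E} P2:{P,Q}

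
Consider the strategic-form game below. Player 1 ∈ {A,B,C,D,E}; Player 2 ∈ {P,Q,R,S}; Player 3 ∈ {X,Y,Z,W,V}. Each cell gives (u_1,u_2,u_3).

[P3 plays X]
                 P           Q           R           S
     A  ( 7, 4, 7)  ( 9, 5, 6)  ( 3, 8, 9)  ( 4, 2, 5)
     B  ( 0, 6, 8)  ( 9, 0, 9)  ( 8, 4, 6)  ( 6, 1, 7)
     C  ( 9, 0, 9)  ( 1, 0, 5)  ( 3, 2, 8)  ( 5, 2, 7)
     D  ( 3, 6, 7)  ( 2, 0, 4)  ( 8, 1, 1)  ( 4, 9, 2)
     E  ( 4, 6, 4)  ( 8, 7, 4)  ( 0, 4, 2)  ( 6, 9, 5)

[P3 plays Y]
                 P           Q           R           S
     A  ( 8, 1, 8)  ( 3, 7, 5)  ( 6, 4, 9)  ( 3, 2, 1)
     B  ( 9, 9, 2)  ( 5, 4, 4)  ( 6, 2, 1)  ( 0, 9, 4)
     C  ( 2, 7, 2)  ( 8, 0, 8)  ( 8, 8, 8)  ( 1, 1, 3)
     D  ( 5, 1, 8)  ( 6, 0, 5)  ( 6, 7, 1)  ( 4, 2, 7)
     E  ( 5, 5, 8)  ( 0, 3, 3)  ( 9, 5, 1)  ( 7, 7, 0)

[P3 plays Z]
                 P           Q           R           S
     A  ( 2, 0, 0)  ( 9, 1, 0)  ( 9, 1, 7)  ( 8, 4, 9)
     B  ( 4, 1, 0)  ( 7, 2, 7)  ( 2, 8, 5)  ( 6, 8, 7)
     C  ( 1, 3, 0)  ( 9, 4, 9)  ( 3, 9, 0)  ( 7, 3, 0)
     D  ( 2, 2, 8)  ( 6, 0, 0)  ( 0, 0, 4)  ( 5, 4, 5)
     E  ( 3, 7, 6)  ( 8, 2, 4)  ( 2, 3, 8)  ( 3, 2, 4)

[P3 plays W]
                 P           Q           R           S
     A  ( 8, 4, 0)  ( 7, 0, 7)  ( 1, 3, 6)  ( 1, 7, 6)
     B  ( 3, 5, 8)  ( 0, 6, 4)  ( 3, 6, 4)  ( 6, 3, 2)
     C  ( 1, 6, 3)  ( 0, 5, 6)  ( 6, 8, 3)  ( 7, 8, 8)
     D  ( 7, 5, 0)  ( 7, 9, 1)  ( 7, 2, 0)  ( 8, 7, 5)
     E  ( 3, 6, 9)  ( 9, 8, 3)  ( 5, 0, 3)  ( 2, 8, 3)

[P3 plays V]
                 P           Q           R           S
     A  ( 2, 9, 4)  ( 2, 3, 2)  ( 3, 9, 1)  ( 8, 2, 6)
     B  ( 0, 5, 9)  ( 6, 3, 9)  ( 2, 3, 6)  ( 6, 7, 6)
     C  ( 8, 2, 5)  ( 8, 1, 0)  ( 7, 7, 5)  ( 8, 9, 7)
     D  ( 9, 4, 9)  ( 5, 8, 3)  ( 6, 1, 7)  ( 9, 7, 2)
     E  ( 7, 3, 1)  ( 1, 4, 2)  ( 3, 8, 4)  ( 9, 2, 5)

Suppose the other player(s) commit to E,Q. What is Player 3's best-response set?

BR_3 = {X,Z}

u_3(X vs E,Q) = 4
u_3(Y vs E,Q) = 3
u_3(Z vs E,Q) = 4
u_3(W vs E,Q) = 3
u_3(V vs E,Q) = 2
max payoff 4 at {X,Z}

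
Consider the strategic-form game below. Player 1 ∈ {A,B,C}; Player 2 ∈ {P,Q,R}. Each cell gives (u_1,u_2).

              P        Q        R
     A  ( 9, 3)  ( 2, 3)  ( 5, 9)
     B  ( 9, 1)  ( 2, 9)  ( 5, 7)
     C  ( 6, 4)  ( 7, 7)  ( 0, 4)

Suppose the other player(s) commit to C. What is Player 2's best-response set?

BR_2 = {Q}

u_2(P vs C) = 4
u_2(Q vs C) = 7
u_2(R vs C) = 4
max payoff 7 at {Q}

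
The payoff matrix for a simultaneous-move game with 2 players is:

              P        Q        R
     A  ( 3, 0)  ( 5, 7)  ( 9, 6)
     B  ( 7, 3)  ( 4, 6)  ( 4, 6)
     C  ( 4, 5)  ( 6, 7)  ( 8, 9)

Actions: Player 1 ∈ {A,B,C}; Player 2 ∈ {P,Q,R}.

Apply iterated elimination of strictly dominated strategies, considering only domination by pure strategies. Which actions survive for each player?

P2 drop P (Q beats it: A:7>0 B:6>3 C:7>5)
P1 drop B (A beats it: Q:5>4 R:9>4)
P1→{A,C} P2→{Q,R}

IESDS → P1:{A,C} P2:{Q,R}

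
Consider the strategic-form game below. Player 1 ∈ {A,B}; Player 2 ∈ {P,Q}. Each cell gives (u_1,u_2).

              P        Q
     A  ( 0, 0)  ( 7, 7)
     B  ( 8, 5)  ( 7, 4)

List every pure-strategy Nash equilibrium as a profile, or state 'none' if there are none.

NE set: (A,Q), (B,P)

(A,P): not NE [P1→B gives 8>0; P2→Q gives 7>0]
(A,Q): NE
(B,P): NE
(B,Q): not NE [P2→P gives 5>4]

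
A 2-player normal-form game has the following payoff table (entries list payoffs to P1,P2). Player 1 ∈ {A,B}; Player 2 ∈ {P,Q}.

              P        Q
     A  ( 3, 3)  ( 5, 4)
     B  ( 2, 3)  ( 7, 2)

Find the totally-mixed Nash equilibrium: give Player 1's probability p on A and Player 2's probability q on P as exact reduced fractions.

P1 mixes 1/2 on A; P2 mixes 2/3 on P

P1 indiff ⇒ q·3+(1-q)·5 = q·2+(1-q)·7 ⇒ q(1) = (1-q)(2) ⇒ q = 2/3
P2 indiff ⇒ p·3+(1-p)·3 = p·4+(1-p)·2 ⇒ p(-1) = (1-p)(-1) ⇒ p = 1/2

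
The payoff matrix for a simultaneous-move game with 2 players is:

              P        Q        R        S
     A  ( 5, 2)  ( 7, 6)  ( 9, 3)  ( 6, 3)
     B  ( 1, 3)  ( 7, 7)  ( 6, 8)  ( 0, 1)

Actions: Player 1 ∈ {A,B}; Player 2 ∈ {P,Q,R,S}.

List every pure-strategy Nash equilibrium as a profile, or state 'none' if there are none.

(A,P): not NE [P2→Q gives 6>2]
(A,Q): NE
(A,R): not NE [P2→Q gives 6>3]
(A,S): not NE [P2→Q gives 6>3]
(B,P): not NE [P1→A gives 5>1; P2→R gives 8>3]
(B,Q): not NE [P2→R gives 8>7]
(B,R): not NE [P1→A gives 9>6]
(B,S): not NE [P1→A gives 6>0; P2→R gives 8>1]

PSNE = {(A,Q)}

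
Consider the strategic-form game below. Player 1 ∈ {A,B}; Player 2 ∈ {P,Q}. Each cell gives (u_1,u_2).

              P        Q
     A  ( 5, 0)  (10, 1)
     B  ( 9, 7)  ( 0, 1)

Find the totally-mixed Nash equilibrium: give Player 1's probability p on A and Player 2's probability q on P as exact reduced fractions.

(p,q) = (6/7, 5/7)

P1 indiff ⇒ q·5+(1-q)·10 = q·9+(1-q)·0 ⇒ q(-4) = (1-q)(-10) ⇒ q = 5/7
P2 indiff ⇒ p·0+(1-p)·7 = p·1+(1-p)·1 ⇒ p(-1) = (1-p)(-6) ⇒ p = 6/7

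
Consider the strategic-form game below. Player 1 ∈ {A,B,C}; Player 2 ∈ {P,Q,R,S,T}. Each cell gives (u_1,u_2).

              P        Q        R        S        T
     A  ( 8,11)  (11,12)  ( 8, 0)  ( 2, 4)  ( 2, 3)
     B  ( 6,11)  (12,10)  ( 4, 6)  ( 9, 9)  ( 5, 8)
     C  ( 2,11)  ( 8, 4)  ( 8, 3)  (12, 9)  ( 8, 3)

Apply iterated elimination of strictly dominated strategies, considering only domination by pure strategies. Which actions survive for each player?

P2 drop R (P beats it: A:11>0 B:11>6 C:11>3)
P2 drop S (P beats it: A:11>4 B:11>9 C:11>9)
P2 drop T (P beats it: A:11>3 B:11>8 C:11>3)
P1 drop C (A beats it: P:8>2 Q:11>8)
P1→{A,B} P2→{P,Q}

Remaining: P1:{A,B} P2:{P,Q}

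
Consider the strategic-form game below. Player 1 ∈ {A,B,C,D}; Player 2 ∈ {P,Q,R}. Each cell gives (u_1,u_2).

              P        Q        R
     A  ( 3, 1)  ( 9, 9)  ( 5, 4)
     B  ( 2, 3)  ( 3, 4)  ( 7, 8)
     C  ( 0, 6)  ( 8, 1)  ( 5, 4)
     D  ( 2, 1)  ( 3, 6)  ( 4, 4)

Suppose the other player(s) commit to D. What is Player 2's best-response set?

u_2(P vs D) = 1
u_2(Q vs D) = 6
u_2(R vs D) = 4
max payoff 6 at {Q}

P2 best: {Q}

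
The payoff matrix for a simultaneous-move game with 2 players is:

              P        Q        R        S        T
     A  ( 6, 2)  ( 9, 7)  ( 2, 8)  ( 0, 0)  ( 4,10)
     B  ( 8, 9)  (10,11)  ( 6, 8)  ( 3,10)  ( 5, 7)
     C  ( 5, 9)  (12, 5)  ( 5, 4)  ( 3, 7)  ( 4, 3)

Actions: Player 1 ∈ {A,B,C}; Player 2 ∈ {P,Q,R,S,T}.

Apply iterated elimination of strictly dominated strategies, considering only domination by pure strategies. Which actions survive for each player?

P1 drop A (B beats it: P:8>6 Q:10>9 R:6>2 S:3>0 T:5>4)
P2 drop R (P beats it: B:9>8 C:9>4)
P2 drop T (P beats it: B:9>7 C:9>3)
P1→{B,C} P2→{P,Q,S}

Remaining: P1:{B,C} P2:{P,Q,S}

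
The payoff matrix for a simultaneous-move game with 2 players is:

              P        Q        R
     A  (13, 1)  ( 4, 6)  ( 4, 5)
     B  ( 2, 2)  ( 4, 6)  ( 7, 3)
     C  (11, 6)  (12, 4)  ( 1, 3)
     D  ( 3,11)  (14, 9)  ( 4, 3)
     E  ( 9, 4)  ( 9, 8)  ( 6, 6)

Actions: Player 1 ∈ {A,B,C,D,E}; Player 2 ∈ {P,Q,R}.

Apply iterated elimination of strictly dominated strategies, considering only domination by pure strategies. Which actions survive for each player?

P2 drop R (Q beats it: A:6>5 B:6>3 C:4>3 D:9>3 E:8>6)
P1 drop B (C beats it: P:11>2 Q:12>4)
P1 drop E (C beats it: P:11>9 Q:12>9)
P1→{A,C,D} P2→{P,Q}

Survivors P1:{A,C,D} P2:{P,Q}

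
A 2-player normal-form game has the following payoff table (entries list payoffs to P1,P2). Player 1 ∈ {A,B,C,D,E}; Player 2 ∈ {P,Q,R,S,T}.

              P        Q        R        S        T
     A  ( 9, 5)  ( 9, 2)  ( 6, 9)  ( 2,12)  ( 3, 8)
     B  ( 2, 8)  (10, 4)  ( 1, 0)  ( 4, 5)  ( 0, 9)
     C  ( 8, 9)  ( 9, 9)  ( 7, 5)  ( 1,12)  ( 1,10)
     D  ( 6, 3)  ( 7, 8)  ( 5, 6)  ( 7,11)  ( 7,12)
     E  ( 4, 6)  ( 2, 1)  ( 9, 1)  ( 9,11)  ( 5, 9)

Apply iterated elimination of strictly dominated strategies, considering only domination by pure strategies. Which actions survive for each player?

Survivors P1:{D,E} P2:{S,T}

P2 drop P (T beats it: A:8>5 B:9>8 C:10>9 D:12>3 E:9>6)
P2 drop Q (S beats it: A:12>2 B:5>4 C:12>9 D:11>8 E:11>1)
P1 drop A (E beats it: R:9>6 S:9>2 T:5>3)
P1 drop B (D beats it: R:5>1 S:7>4 T:7>0)
P1 drop C (E beats it: R:9>7 S:9>1 T:5>1)
P2 drop R (S beats it: D:11>6 E:11>1)
P1→{D,E} P2→{S,T}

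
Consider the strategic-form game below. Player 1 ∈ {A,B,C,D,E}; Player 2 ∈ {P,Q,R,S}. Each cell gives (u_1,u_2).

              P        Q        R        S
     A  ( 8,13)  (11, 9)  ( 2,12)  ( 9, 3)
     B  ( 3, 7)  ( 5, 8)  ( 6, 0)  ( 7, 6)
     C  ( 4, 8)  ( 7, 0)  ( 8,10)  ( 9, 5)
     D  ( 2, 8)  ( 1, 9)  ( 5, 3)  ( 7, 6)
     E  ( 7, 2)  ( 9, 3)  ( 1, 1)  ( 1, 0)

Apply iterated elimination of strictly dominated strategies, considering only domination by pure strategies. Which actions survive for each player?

P1 drop B (C beats it: P:4>3 Q:7>5 R:8>6 S:9>7)
P1 drop D (C beats it: P:4>2 Q:7>1 R:8>5 S:9>7)
P1 drop E (A beats it: P:8>7 Q:11>9 R:2>1 S:9>1)
P2 drop Q (P beats it: A:13>9 C:8>0)
P2 drop S (P beats it: A:13>3 C:8>5)
P1→{A,C} P2→{P,R}

Remaining: P1:{A,C} P2:{P,R}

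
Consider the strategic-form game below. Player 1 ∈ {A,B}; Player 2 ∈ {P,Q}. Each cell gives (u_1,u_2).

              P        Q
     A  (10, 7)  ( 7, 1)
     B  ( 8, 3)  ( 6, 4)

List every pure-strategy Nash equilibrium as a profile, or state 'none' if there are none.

PSNE = {(A,P)}

(A,P): NE
(A,Q): not NE [P2→P gives 7>1]
(B,P): not NE [P1→A gives 10>8; P2→Q gives 4>3]
(B,Q): not NE [P1→A gives 7>6]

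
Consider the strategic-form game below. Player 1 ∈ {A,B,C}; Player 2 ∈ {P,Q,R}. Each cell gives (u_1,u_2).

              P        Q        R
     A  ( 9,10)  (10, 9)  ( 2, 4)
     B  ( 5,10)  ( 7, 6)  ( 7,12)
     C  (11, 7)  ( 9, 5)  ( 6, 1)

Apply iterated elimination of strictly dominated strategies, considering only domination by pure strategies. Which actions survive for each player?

P2 drop Q (P beats it: A:10>9 B:10>6 C:7>5)
P1 drop A (C beats it: P:11>9 R:6>2)
P1→{B,C} P2→{P,R}

IESDS → P1:{B,C} P2:{P,R}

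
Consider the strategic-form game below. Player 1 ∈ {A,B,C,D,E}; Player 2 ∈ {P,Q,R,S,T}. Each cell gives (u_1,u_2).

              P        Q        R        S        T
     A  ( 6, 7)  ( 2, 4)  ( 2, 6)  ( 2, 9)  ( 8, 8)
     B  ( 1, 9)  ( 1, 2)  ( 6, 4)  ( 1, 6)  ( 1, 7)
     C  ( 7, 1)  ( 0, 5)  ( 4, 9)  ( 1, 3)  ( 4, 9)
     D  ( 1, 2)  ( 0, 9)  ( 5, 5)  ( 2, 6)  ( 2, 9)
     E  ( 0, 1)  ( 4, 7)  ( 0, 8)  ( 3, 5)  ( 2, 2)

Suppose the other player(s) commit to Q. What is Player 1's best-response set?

u_1(A vs Q) = 2
u_1(B vs Q) = 1
u_1(C vs Q) = 0
u_1(D vs Q) = 0
u_1(E vs Q) = 4
max payoff 4 at {E}

BR_1 = {E}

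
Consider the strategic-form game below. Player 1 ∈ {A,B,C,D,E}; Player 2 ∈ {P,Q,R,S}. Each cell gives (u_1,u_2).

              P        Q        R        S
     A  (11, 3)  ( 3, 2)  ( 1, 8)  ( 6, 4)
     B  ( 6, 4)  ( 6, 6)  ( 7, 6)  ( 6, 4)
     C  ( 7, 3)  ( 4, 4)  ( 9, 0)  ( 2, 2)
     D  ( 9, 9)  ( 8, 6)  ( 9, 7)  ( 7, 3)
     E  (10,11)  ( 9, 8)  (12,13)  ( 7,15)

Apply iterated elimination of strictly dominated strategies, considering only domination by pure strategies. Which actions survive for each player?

Survivors P1:{A,D,E} P2:{P,R,S}

P1 drop B (D beats it: P:9>6 Q:8>6 R:9>7 S:7>6)
P1 drop C (E beats it: P:10>7 Q:9>4 R:12>9 S:7>2)
P2 drop Q (P beats it: A:3>2 D:9>6 E:11>8)
P1→{A,D,E} P2→{P,R,S}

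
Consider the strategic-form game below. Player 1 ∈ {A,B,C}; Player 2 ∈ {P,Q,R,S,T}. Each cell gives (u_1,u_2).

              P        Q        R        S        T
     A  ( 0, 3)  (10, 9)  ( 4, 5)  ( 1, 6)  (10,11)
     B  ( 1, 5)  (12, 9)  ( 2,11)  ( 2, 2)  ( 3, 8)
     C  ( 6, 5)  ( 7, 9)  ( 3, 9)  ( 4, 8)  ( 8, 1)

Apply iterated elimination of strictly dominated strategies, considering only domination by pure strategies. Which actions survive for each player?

IESDS → P1:{A,B} P2:{Q,R,T}

P2 drop P (Q beats it: A:9>3 B:9>5 C:9>5)
P2 drop S (Q beats it: A:9>6 B:9>2 C:9>8)
P1 drop C (A beats it: Q:10>7 R:4>3 T:10>8)
P1→{A,B} P2→{Q,R,T}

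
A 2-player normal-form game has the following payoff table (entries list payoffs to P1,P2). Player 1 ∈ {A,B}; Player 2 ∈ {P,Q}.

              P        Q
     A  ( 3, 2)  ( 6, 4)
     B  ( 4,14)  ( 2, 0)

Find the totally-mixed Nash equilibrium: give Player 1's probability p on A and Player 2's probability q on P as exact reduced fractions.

P1 indiff ⇒ q·3+(1-q)·6 = q·4+(1-q)·2 ⇒ q(-1) = (1-q)(-4) ⇒ q = 4/5
P2 indiff ⇒ p·2+(1-p)·14 = p·4+(1-p)·0 ⇒ p(-2) = (1-p)(-14) ⇒ p = 7/8

(p,q) = (7/8, 4/5)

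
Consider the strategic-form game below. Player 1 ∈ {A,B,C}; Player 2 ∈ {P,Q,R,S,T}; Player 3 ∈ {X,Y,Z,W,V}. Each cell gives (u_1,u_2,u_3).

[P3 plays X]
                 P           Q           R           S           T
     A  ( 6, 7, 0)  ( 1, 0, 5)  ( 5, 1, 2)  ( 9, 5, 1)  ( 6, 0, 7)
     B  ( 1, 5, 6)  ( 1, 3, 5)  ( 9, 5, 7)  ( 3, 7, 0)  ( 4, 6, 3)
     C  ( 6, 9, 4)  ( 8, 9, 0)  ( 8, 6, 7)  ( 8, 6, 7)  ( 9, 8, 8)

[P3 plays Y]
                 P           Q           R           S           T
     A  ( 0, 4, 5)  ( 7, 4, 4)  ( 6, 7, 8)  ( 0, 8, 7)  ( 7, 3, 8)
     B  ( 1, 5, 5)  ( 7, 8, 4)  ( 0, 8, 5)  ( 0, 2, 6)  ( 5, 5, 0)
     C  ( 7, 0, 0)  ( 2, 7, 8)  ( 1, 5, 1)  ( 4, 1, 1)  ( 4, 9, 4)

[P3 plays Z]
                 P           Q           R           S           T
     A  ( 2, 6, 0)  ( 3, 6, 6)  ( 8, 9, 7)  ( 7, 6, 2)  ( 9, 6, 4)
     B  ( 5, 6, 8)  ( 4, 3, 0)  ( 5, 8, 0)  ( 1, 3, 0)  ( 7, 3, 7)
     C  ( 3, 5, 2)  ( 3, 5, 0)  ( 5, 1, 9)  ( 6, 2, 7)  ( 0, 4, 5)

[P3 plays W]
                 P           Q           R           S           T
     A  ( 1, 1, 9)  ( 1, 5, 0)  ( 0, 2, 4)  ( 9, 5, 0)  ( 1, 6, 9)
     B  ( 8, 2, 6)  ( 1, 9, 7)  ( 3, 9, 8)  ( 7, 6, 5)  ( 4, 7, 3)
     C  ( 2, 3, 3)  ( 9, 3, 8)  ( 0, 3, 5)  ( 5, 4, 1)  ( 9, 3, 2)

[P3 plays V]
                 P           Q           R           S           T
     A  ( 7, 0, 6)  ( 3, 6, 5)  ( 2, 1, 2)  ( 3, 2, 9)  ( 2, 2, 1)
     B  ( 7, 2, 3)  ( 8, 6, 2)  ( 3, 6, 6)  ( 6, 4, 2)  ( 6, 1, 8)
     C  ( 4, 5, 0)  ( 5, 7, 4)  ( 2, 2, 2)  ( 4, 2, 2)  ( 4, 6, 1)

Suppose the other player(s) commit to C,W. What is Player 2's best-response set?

u_2(P vs C,W) = 3
u_2(Q vs C,W) = 3
u_2(R vs C,W) = 3
u_2(S vs C,W) = 4
u_2(T vs C,W) = 3
max payoff 4 at {S}

argmax u_2 = {S}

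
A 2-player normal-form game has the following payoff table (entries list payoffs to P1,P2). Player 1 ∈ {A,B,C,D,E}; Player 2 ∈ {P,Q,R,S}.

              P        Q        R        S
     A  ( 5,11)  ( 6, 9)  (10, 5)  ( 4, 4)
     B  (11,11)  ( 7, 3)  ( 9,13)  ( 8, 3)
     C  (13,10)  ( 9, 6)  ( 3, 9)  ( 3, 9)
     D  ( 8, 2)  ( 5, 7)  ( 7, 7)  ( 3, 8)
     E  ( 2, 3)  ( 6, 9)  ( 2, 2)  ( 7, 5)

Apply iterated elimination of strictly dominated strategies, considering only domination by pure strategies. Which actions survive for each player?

Remaining: P1:{A,B,C} P2:{P,R}

P1 drop D (B beats it: P:11>8 Q:7>5 R:9>7 S:8>3)
P1 drop E (B beats it: P:11>2 Q:7>6 R:9>2 S:8>7)
P2 drop Q (P beats it: A:11>9 B:11>3 C:10>6)
P2 drop S (P beats it: A:11>4 B:11>3 C:10>9)
P1→{A,B,C} P2→{P,R}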